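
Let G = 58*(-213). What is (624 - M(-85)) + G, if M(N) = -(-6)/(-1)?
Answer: -11724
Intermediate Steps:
M(N) = -6 (M(N) = -(-6)*(-1) = -6*1 = -6)
G = -12354
(624 - M(-85)) + G = (624 - 1*(-6)) - 12354 = (624 + 6) - 12354 = 630 - 12354 = -11724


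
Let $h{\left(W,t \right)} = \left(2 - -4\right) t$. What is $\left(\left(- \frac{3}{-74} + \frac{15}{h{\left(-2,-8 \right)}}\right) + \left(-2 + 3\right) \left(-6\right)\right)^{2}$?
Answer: $\frac{13786369}{350464} \approx 39.337$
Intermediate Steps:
$h{\left(W,t \right)} = 6 t$ ($h{\left(W,t \right)} = \left(2 + 4\right) t = 6 t$)
$\left(\left(- \frac{3}{-74} + \frac{15}{h{\left(-2,-8 \right)}}\right) + \left(-2 + 3\right) \left(-6\right)\right)^{2} = \left(\left(- \frac{3}{-74} + \frac{15}{6 \left(-8\right)}\right) + \left(-2 + 3\right) \left(-6\right)\right)^{2} = \left(\left(\left(-3\right) \left(- \frac{1}{74}\right) + \frac{15}{-48}\right) + 1 \left(-6\right)\right)^{2} = \left(\left(\frac{3}{74} + 15 \left(- \frac{1}{48}\right)\right) - 6\right)^{2} = \left(\left(\frac{3}{74} - \frac{5}{16}\right) - 6\right)^{2} = \left(- \frac{161}{592} - 6\right)^{2} = \left(- \frac{3713}{592}\right)^{2} = \frac{13786369}{350464}$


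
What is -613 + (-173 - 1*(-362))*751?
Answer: 141326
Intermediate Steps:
-613 + (-173 - 1*(-362))*751 = -613 + (-173 + 362)*751 = -613 + 189*751 = -613 + 141939 = 141326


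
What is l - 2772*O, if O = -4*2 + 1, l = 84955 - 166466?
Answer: -62107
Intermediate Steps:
l = -81511
O = -7 (O = -8 + 1 = -7)
l - 2772*O = -81511 - 2772*(-7) = -81511 - 1*(-19404) = -81511 + 19404 = -62107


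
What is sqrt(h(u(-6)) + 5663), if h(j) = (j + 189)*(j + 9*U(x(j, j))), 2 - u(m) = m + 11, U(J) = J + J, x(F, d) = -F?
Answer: sqrt(15149) ≈ 123.08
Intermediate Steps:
U(J) = 2*J
u(m) = -9 - m (u(m) = 2 - (m + 11) = 2 - (11 + m) = 2 + (-11 - m) = -9 - m)
h(j) = -17*j*(189 + j) (h(j) = (j + 189)*(j + 9*(2*(-j))) = (189 + j)*(j + 9*(-2*j)) = (189 + j)*(j - 18*j) = (189 + j)*(-17*j) = -17*j*(189 + j))
sqrt(h(u(-6)) + 5663) = sqrt(17*(-9 - 1*(-6))*(-189 - (-9 - 1*(-6))) + 5663) = sqrt(17*(-9 + 6)*(-189 - (-9 + 6)) + 5663) = sqrt(17*(-3)*(-189 - 1*(-3)) + 5663) = sqrt(17*(-3)*(-189 + 3) + 5663) = sqrt(17*(-3)*(-186) + 5663) = sqrt(9486 + 5663) = sqrt(15149)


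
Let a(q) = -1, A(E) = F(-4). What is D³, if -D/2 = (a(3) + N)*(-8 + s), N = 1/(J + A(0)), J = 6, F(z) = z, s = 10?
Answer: 8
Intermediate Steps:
A(E) = -4
N = ½ (N = 1/(6 - 4) = 1/2 = ½ ≈ 0.50000)
D = 2 (D = -2*(-1 + ½)*(-8 + 10) = -(-1)*2 = -2*(-1) = 2)
D³ = 2³ = 8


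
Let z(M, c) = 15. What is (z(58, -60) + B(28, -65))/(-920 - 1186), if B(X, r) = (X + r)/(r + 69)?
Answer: -23/8424 ≈ -0.0027303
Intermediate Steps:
B(X, r) = (X + r)/(69 + r)
(z(58, -60) + B(28, -65))/(-920 - 1186) = (15 + (28 - 65)/(69 - 65))/(-920 - 1186) = (15 - 37/4)/(-2106) = (15 + (1/4)*(-37))*(-1/2106) = (15 - 37/4)*(-1/2106) = (23/4)*(-1/2106) = -23/8424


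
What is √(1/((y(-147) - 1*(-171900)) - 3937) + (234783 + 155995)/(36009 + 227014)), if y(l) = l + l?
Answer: 3*√321061784376425473715/44100803387 ≈ 1.2189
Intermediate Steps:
y(l) = 2*l
√(1/((y(-147) - 1*(-171900)) - 3937) + (234783 + 155995)/(36009 + 227014)) = √(1/((2*(-147) - 1*(-171900)) - 3937) + (234783 + 155995)/(36009 + 227014)) = √(1/((-294 + 171900) - 3937) + 390778/263023) = √(1/(171606 - 3937) + 390778*(1/263023)) = √(1/167669 + 390778/263023) = √(65521619505/44100803387) = 3*√321061784376425473715/44100803387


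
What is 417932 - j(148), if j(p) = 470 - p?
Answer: 417610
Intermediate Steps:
417932 - j(148) = 417932 - (470 - 1*148) = 417932 - (470 - 148) = 417932 - 1*322 = 417932 - 322 = 417610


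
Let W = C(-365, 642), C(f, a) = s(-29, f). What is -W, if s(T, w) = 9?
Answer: -9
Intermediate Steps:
C(f, a) = 9
W = 9
-W = -1*9 = -9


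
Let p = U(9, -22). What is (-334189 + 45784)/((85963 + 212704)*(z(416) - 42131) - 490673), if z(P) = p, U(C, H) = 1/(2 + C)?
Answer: 244035/10647663991 ≈ 2.2919e-5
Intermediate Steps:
p = 1/11 (p = 1/(2 + 9) = 1/11 ≈ 0.090909)
z(P) = 1/11
(-334189 + 45784)/((85963 + 212704)*(z(416) - 42131) - 490673) = (-334189 + 45784)/((85963 + 212704)*(1/11 - 42131) - 490673) = -288405/(298667*(-463440/11) - 490673) = -288405/(-138414234480/11 - 490673) = -288405/(-138419631883/11) = -288405*(-11/138419631883) = 244035/10647663991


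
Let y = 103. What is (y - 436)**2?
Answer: 110889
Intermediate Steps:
(y - 436)**2 = (103 - 436)**2 = (-333)**2 = 110889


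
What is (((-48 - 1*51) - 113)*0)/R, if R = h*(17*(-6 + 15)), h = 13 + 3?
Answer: 0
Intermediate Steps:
h = 16
R = 2448 (R = 16*(17*(-6 + 15)) = 16*(17*9) = 16*153 = 2448)
(((-48 - 1*51) - 113)*0)/R = (((-48 - 1*51) - 113)*0)/2448 = (((-48 - 51) - 113)*0)*(1/2448) = ((-99 - 113)*0)*(1/2448) = -212*0*(1/2448) = 0*(1/2448) = 0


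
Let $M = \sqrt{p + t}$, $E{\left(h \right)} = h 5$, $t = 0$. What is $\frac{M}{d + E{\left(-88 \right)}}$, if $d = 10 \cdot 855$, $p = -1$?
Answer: $\frac{i}{8110} \approx 0.0001233 i$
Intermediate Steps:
$E{\left(h \right)} = 5 h$
$d = 8550$
$M = i$ ($M = \sqrt{-1 + 0} = \sqrt{-1} = i \approx 1.0 i$)
$\frac{M}{d + E{\left(-88 \right)}} = \frac{i}{8550 + 5 \left(-88\right)} = \frac{i}{8550 - 440} = \frac{i}{8110}$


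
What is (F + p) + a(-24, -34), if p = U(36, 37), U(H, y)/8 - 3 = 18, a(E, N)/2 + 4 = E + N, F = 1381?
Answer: 1425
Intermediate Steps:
a(E, N) = -8 + 2*E + 2*N (a(E, N) = -8 + 2*(E + N) = -8 + (2*E + 2*N) = -8 + 2*E + 2*N)
U(H, y) = 168 (U(H, y) = 24 + 8*18 = 24 + 144 = 168)
p = 168
(F + p) + a(-24, -34) = (1381 + 168) + (-8 + 2*(-24) + 2*(-34)) = 1549 + (-8 - 48 - 68) = 1549 - 124 = 1425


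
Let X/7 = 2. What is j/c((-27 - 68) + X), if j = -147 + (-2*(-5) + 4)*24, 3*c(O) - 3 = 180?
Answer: 189/61 ≈ 3.0984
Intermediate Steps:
X = 14 (X = 7*2 = 14)
c(O) = 61 (c(O) = 1 + (⅓)*180 = 1 + 60 = 61)
j = 189 (j = -147 + (10 + 4)*24 = -147 + 14*24 = -147 + 336 = 189)
j/c((-27 - 68) + X) = 189/61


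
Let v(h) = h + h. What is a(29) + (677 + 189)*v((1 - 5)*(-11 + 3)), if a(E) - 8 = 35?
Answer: 55467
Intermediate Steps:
v(h) = 2*h
a(E) = 43 (a(E) = 8 + 35 = 43)
a(29) + (677 + 189)*v((1 - 5)*(-11 + 3)) = 43 + (677 + 189)*(2*((1 - 5)*(-11 + 3))) = 43 + 866*(2*(-4*(-8))) = 43 + 866*(2*32) = 43 + 866*64 = 43 + 55424 = 55467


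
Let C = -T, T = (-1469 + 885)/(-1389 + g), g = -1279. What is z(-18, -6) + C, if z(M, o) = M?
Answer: -12152/667 ≈ -18.219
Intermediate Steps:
T = 146/667 (T = (-1469 + 885)/(-1389 - 1279) = -584/(-2668) = -584*(-1/2668) = 146/667 ≈ 0.21889)
C = -146/667 (C = -1*146/667 = -146/667 ≈ -0.21889)
z(-18, -6) + C = -18 - 146/667 = -12152/667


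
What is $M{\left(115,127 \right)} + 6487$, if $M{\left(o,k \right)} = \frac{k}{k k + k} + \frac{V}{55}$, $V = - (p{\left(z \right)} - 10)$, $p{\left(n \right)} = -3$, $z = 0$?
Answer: $\frac{45670199}{7040} \approx 6487.2$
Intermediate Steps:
$V = 13$ ($V = - (-3 - 10) = \left(-1\right) \left(-13\right) = 13$)
$M{\left(o,k \right)} = \frac{13}{55} + \frac{k}{k + k^{2}}$ ($M{\left(o,k \right)} = \frac{k}{k k + k} + \frac{13}{55} = \frac{k}{k^{2} + k} + 13 \cdot \frac{1}{55} = \frac{k}{k + k^{2}} + \frac{13}{55} = \frac{13}{55} + \frac{k}{k + k^{2}}$)
$M{\left(115,127 \right)} + 6487 = \frac{68 + 13 \cdot 127}{55 \left(1 + 127\right)} + 6487 = \frac{68 + 1651}{55 \cdot 128} + 6487 = \frac{1}{55} \cdot \frac{1}{128} \cdot 1719 + 6487 = \frac{1719}{7040} + 6487 = \frac{45670199}{7040}$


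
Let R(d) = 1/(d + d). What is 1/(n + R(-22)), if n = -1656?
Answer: -44/72865 ≈ -0.00060386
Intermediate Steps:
R(d) = 1/(2*d)
1/(n + R(-22)) = 1/(-1656 + (1/2)/(-22)) = 1/(-1656 + (1/2)*(-1/22)) = 1/(-1656 - 1/44) = 1/(-72865/44) = -44/72865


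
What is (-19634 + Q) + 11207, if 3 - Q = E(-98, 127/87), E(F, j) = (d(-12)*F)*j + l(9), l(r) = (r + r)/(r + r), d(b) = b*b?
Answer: 353083/29 ≈ 12175.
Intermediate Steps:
d(b) = b**2
l(r) = 1 (l(r) = (2*r)/((2*r)) = (2*r)*(1/(2*r)) = 1)
E(F, j) = 1 + 144*F*j (E(F, j) = ((-12)**2*F)*j + 1 = (144*F)*j + 1 = 144*F*j + 1 = 1 + 144*F*j)
Q = 597466/29 (Q = 3 - (1 + 144*(-98)*(127/87)) = 3 - (1 - 597408/29) = 3 - 1*(-597379/29) = 3 + 597379/29 = 597466/29 ≈ 20602.)
(-19634 + Q) + 11207 = (-19634 + 597466/29) + 11207 = 28080/29 + 11207 = 353083/29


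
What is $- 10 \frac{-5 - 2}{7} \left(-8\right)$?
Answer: $-80$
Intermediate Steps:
$- 10 \frac{-5 - 2}{7} \left(-8\right) = - 10 \left(-5 - 2\right) \frac{1}{7} \left(-8\right) = - 10 \left(\left(-7\right) \frac{1}{7}\right) \left(-8\right) = \left(-10\right) \left(-1\right) \left(-8\right) = 10 \left(-8\right) = -80$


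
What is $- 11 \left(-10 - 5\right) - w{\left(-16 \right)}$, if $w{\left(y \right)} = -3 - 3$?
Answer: $171$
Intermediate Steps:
$w{\left(y \right)} = -6$ ($w{\left(y \right)} = -3 - 3 = -6$)
$- 11 \left(-10 - 5\right) - w{\left(-16 \right)} = - 11 \left(-10 - 5\right) - -6 = \left(-11\right) \left(-15\right) + 6 = 165 + 6 = 171$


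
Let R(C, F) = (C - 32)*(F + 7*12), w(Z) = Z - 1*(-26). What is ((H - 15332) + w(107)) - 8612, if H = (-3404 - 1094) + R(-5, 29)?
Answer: -32490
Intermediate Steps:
w(Z) = 26 + Z (w(Z) = Z + 26 = 26 + Z)
R(C, F) = (-32 + C)*(84 + F) (R(C, F) = (-32 + C)*(F + 84) = (-32 + C)*(84 + F))
H = -8679 (H = (-3404 - 1094) + (-2688 - 32*29 + 84*(-5) - 5*29) = -4498 + (-2688 - 928 - 420 - 145) = -4498 - 4181 = -8679)
((H - 15332) + w(107)) - 8612 = ((-8679 - 15332) + (26 + 107)) - 8612 = (-24011 + 133) - 8612 = -23878 - 8612 = -32490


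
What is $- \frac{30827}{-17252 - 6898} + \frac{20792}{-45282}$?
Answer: $\frac{49654523}{60753350} \approx 0.81731$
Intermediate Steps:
$- \frac{30827}{-17252 - 6898} + \frac{20792}{-45282} = - \frac{30827}{-24150} + 20792 \left(- \frac{1}{45282}\right) = \left(-30827\right) \left(- \frac{1}{24150}\right) - \frac{10396}{22641} = \frac{30827}{24150} - \frac{10396}{22641} = \frac{49654523}{60753350}$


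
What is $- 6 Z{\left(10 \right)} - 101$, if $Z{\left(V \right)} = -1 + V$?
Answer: $-155$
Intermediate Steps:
$- 6 Z{\left(10 \right)} - 101 = - 6 \left(-1 + 10\right) - 101 = \left(-6\right) 9 - 101 = -54 - 101 = -155$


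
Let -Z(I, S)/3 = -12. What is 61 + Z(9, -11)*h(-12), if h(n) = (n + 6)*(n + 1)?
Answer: 2437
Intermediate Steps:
Z(I, S) = 36 (Z(I, S) = -3*(-12) = 36)
h(n) = (1 + n)*(6 + n) (h(n) = (6 + n)*(1 + n) = (1 + n)*(6 + n))
61 + Z(9, -11)*h(-12) = 61 + 36*(6 + (-12)**2 + 7*(-12)) = 61 + 36*(6 + 144 - 84) = 61 + 36*66 = 61 + 2376 = 2437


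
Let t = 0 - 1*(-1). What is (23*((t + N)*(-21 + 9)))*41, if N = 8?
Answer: -101844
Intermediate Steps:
t = 1 (t = 0 + 1 = 1)
(23*((t + N)*(-21 + 9)))*41 = (23*((1 + 8)*(-21 + 9)))*41 = (23*(9*(-12)))*41 = (23*(-108))*41 = -2484*41 = -101844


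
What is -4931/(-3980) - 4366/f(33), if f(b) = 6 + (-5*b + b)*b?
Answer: 3882653/1731300 ≈ 2.2426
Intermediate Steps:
f(b) = 6 - 4*b² (f(b) = 6 + (-4*b)*b = 6 - 4*b²)
-4931/(-3980) - 4366/f(33) = -4931/(-3980) - 4366/(6 - 4*33²) = -4931*(-1/3980) - 4366/(6 - 4*1089) = 4931/3980 - 4366/(6 - 4356) = 4931/3980 - 4366/(-4350) = 4931/3980 - 4366*(-1/4350) = 4931/3980 + 2183/2175 = 3882653/1731300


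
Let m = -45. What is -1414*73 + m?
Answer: -103267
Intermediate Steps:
-1414*73 + m = -1414*73 - 45 = -103222 - 45 = -103267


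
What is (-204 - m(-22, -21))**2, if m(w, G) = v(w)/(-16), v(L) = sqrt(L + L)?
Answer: (1632 - I*sqrt(11))**2/64 ≈ 41616.0 - 169.15*I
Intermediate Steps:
v(L) = sqrt(2)*sqrt(L) (v(L) = sqrt(2*L) = sqrt(2)*sqrt(L))
m(w, G) = -sqrt(2)*sqrt(w)/16 (m(w, G) = (sqrt(2)*sqrt(w))/(-16) = (sqrt(2)*sqrt(w))*(-1/16) = -sqrt(2)*sqrt(w)/16)
(-204 - m(-22, -21))**2 = (-204 - (-1)*sqrt(2)*sqrt(-22)/16)**2 = (-204 - (-1)*sqrt(2)*I*sqrt(22)/16)**2 = (-204 - (-1)*I*sqrt(11)/8)**2 = (-204 + I*sqrt(11)/8)**2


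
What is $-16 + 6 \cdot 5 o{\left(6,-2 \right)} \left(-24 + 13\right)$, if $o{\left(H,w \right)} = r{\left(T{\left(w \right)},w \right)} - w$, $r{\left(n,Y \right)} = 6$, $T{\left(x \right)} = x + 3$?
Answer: $-2656$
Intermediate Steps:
$T{\left(x \right)} = 3 + x$
$o{\left(H,w \right)} = 6 - w$
$-16 + 6 \cdot 5 o{\left(6,-2 \right)} \left(-24 + 13\right) = -16 + 6 \cdot 5 \left(6 - -2\right) \left(-24 + 13\right) = -16 + 30 \left(6 + 2\right) \left(-11\right) = -16 + 30 \cdot 8 \left(-11\right) = -16 + 240 \left(-11\right) = -16 - 2640 = -2656$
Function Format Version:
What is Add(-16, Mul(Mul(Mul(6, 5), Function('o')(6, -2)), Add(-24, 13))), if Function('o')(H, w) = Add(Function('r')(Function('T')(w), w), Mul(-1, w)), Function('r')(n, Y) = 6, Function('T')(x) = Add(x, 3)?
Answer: -2656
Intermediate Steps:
Function('T')(x) = Add(3, x)
Function('o')(H, w) = Add(6, Mul(-1, w))
Add(-16, Mul(Mul(Mul(6, 5), Function('o')(6, -2)), Add(-24, 13))) = Add(-16, Mul(Mul(Mul(6, 5), Add(6, Mul(-1, -2))), Add(-24, 13))) = Add(-16, Mul(Mul(30, Add(6, 2)), -11)) = Add(-16, Mul(Mul(30, 8), -11)) = Add(-16, Mul(240, -11)) = Add(-16, -2640) = -2656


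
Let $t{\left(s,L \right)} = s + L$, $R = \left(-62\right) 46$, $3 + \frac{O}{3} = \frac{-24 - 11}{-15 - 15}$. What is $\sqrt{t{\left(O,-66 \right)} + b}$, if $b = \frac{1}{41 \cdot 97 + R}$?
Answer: $\frac{i \sqrt{1608730}}{150} \approx 8.4557 i$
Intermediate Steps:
$O = - \frac{11}{2}$ ($O = -9 + 3 \frac{-24 - 11}{-15 - 15} = -9 + 3 \left(- \frac{35}{-30}\right) = -9 + 3 \left(\left(-35\right) \left(- \frac{1}{30}\right)\right) = -9 + 3 \cdot \frac{7}{6} = -9 + \frac{7}{2} = - \frac{11}{2} \approx -5.5$)
$R = -2852$
$b = \frac{1}{1125}$ ($b = \frac{1}{41 \cdot 97 - 2852} = \frac{1}{3977 - 2852} = \frac{1}{1125} \approx 0.00088889$)
$t{\left(s,L \right)} = L + s$
$\sqrt{t{\left(O,-66 \right)} + b} = \sqrt{\left(-66 - \frac{11}{2}\right) + \frac{1}{1125}} = \sqrt{- \frac{143}{2} + \frac{1}{1125}} = \sqrt{- \frac{160873}{2250}} = \frac{i \sqrt{1608730}}{150}$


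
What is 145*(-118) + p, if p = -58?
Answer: -17168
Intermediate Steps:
145*(-118) + p = 145*(-118) - 58 = -17110 - 58 = -17168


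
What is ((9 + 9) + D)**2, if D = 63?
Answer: 6561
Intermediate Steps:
((9 + 9) + D)**2 = ((9 + 9) + 63)**2 = (18 + 63)**2 = 81**2 = 6561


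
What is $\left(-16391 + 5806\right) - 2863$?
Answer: $-13448$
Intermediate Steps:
$\left(-16391 + 5806\right) - 2863 = -10585 + \left(-22976 + 20113\right) = -10585 - 2863 = -13448$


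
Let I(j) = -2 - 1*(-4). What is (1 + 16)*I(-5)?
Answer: 34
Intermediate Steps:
I(j) = 2 (I(j) = -2 + 4 = 2)
(1 + 16)*I(-5) = (1 + 16)*2 = 17*2 = 34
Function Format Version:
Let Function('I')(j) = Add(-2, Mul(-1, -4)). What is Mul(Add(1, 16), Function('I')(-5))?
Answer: 34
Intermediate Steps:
Function('I')(j) = 2 (Function('I')(j) = Add(-2, 4) = 2)
Mul(Add(1, 16), Function('I')(-5)) = Mul(Add(1, 16), 2) = Mul(17, 2) = 34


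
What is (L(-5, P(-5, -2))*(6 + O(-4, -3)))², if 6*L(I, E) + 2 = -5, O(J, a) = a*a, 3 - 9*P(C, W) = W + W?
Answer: 1225/4 ≈ 306.25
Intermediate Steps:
P(C, W) = ⅓ - 2*W/9 (P(C, W) = ⅓ - (W + W)/9 = ⅓ - 2*W/9)
O(J, a) = a²
L(I, E) = -7/6 (L(I, E) = -⅓ + (⅙)*(-5) = -⅓ - ⅚ = -7/6)
(L(-5, P(-5, -2))*(6 + O(-4, -3)))² = (-7*(6 + (-3)²)/6)² = (-7*(6 + 9)/6)² = (-7/6*15)² = (-35/2)² = 1225/4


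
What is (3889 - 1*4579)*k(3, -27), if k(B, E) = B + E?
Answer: 16560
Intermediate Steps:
(3889 - 1*4579)*k(3, -27) = (3889 - 1*4579)*(3 - 27) = (3889 - 4579)*(-24) = -690*(-24) = 16560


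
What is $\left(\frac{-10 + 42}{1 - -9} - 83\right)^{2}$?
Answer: $\frac{159201}{25} \approx 6368.0$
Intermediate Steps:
$\left(\frac{-10 + 42}{1 - -9} - 83\right)^{2} = \left(\frac{32}{1 + 9} - 83\right)^{2} = \left(\frac{32}{10} - 83\right)^{2} = \left(32 \cdot \frac{1}{10} - 83\right)^{2} = \left(\frac{16}{5} - 83\right)^{2} = \left(- \frac{399}{5}\right)^{2} = \frac{159201}{25}$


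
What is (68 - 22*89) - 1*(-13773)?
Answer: 11883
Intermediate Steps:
(68 - 22*89) - 1*(-13773) = (68 - 1958) + 13773 = -1890 + 13773 = 11883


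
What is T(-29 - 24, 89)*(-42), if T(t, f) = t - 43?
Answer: 4032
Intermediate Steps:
T(t, f) = -43 + t
T(-29 - 24, 89)*(-42) = (-43 + (-29 - 24))*(-42) = (-43 - 53)*(-42) = -96*(-42) = 4032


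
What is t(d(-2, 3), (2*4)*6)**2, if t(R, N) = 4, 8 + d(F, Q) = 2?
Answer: 16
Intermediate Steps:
d(F, Q) = -6 (d(F, Q) = -8 + 2 = -6)
t(d(-2, 3), (2*4)*6)**2 = 4**2 = 16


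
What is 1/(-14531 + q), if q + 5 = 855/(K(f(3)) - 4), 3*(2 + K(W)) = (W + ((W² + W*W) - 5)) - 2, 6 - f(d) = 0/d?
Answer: -53/767843 ≈ -6.9025e-5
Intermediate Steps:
f(d) = 6 (f(d) = 6 - 0/d = 6 - 1*0 = 6 + 0 = 6)
K(W) = -13/3 + W/3 + 2*W²/3 (K(W) = -2 + ((W + ((W² + W*W) - 5)) - 2)/3 = -2 + ((W + ((W² + W²) - 5)) - 2)/3 = -2 + ((W + (2*W² - 5)) - 2)/3 = -2 + ((W + (-5 + 2*W²)) - 2)/3 = -2 + ((-5 + W + 2*W²) - 2)/3 = -2 + (-7 + W + 2*W²)/3 = -2 + (-7/3 + W/3 + 2*W²/3) = -13/3 + W/3 + 2*W²/3)
q = 2300/53 (q = -5 + 855/((-13/3 + (⅓)*6 + (⅔)*6²) - 4) = -5 + 855/((-13/3 + 2 + (⅔)*36) - 4) = -5 + 855/((-13/3 + 2 + 24) - 4) = -5 + 855/(65/3 - 4) = -5 + 855/(53/3) = -5 + 855*(3/53) = -5 + 2565/53 = 2300/53 ≈ 43.396)
1/(-14531 + q) = 1/(-14531 + 2300/53) = 1/(-767843/53) = -53/767843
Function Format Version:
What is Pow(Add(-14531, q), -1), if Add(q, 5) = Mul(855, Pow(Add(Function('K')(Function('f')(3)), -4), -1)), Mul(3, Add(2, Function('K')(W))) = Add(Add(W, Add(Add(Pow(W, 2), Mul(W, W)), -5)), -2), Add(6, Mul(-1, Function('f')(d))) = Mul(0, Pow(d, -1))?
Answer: Rational(-53, 767843) ≈ -6.9025e-5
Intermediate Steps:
Function('f')(d) = 6 (Function('f')(d) = Add(6, Mul(-1, Mul(0, Pow(d, -1)))) = Add(6, Mul(-1, 0)) = Add(6, 0) = 6)
Function('K')(W) = Add(Rational(-13, 3), Mul(Rational(1, 3), W), Mul(Rational(2, 3), Pow(W, 2))) (Function('K')(W) = Add(-2, Mul(Rational(1, 3), Add(Add(W, Add(Add(Pow(W, 2), Mul(W, W)), -5)), -2))) = Add(-2, Mul(Rational(1, 3), Add(Add(W, Add(Add(Pow(W, 2), Pow(W, 2)), -5)), -2))) = Add(-2, Mul(Rational(1, 3), Add(Add(W, Add(Mul(2, Pow(W, 2)), -5)), -2))) = Add(-2, Mul(Rational(1, 3), Add(Add(W, Add(-5, Mul(2, Pow(W, 2)))), -2))) = Add(-2, Mul(Rational(1, 3), Add(Add(-5, W, Mul(2, Pow(W, 2))), -2))) = Add(-2, Mul(Rational(1, 3), Add(-7, W, Mul(2, Pow(W, 2))))) = Add(-2, Add(Rational(-7, 3), Mul(Rational(1, 3), W), Mul(Rational(2, 3), Pow(W, 2)))) = Add(Rational(-13, 3), Mul(Rational(1, 3), W), Mul(Rational(2, 3), Pow(W, 2))))
q = Rational(2300, 53) (q = Add(-5, Mul(855, Pow(Add(Add(Rational(-13, 3), Mul(Rational(1, 3), 6), Mul(Rational(2, 3), Pow(6, 2))), -4), -1))) = Add(-5, Mul(855, Pow(Add(Add(Rational(-13, 3), 2, Mul(Rational(2, 3), 36)), -4), -1))) = Add(-5, Mul(855, Pow(Add(Add(Rational(-13, 3), 2, 24), -4), -1))) = Add(-5, Mul(855, Pow(Add(Rational(65, 3), -4), -1))) = Add(-5, Mul(855, Pow(Rational(53, 3), -1))) = Add(-5, Mul(855, Rational(3, 53))) = Add(-5, Rational(2565, 53)) = Rational(2300, 53) ≈ 43.396)
Pow(Add(-14531, q), -1) = Pow(Add(-14531, Rational(2300, 53)), -1) = Pow(Rational(-767843, 53), -1) = Rational(-53, 767843)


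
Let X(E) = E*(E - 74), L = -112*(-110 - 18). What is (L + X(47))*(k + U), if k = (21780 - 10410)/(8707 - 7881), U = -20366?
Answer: -109834315691/413 ≈ -2.6594e+8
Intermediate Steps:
k = 5685/413 (k = 11370/826 = 11370*(1/826) = 5685/413 ≈ 13.765)
L = 14336 (L = -112*(-128) = 14336)
X(E) = E*(-74 + E)
(L + X(47))*(k + U) = (14336 + 47*(-74 + 47))*(5685/413 - 20366) = (14336 + 47*(-27))*(-8405473/413) = (14336 - 1269)*(-8405473/413) = 13067*(-8405473/413) = -109834315691/413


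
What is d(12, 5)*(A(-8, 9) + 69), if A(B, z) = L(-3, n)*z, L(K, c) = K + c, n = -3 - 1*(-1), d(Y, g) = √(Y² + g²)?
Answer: 312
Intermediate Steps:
n = -2 (n = -3 + 1 = -2)
A(B, z) = -5*z (A(B, z) = (-3 - 2)*z = -5*z)
d(12, 5)*(A(-8, 9) + 69) = √(12² + 5²)*(-5*9 + 69) = √(144 + 25)*(-45 + 69) = √169*24 = 13*24 = 312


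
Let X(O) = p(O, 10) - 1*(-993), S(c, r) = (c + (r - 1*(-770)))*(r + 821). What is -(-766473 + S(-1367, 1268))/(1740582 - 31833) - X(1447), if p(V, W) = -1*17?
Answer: -1668374270/1708749 ≈ -976.37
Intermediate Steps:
p(V, W) = -17
S(c, r) = (821 + r)*(770 + c + r) (S(c, r) = (c + (r + 770))*(821 + r) = (c + (770 + r))*(821 + r) = (770 + c + r)*(821 + r) = (821 + r)*(770 + c + r))
X(O) = 976 (X(O) = -17 - 1*(-993) = -17 + 993 = 976)
-(-766473 + S(-1367, 1268))/(1740582 - 31833) - X(1447) = -(-766473 + (632170 + 1268**2 + 821*(-1367) + 1591*1268 - 1367*1268))/(1740582 - 31833) - 1*976 = -(-766473 + (632170 + 1607824 - 1122307 + 2017388 - 1733356))/1708749 - 976 = -(-766473 + 1401719)/1708749 - 976 = -635246/1708749 - 976 = -1668374270/1708749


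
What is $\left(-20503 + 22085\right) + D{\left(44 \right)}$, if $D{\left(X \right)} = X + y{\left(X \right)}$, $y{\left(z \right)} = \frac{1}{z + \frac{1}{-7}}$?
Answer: $\frac{499189}{307} \approx 1626.0$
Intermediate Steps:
$y{\left(z \right)} = \frac{1}{- \frac{1}{7} + z}$ ($y{\left(z \right)} = \frac{1}{z - \frac{1}{7}} = \frac{1}{- \frac{1}{7} + z}$)
$D{\left(X \right)} = X + \frac{7}{-1 + 7 X}$
$\left(-20503 + 22085\right) + D{\left(44 \right)} = \left(-20503 + 22085\right) + \left(44 + \frac{7}{-1 + 7 \cdot 44}\right) = 1582 + \left(44 + \frac{7}{-1 + 308}\right) = 1582 + \left(44 + \frac{7}{307}\right) = 1582 + \frac{13515}{307} = \frac{499189}{307}$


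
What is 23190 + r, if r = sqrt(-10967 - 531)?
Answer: 23190 + I*sqrt(11498) ≈ 23190.0 + 107.23*I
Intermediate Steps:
r = I*sqrt(11498) (r = sqrt(-11498) = I*sqrt(11498) ≈ 107.23*I)
23190 + r = 23190 + I*sqrt(11498)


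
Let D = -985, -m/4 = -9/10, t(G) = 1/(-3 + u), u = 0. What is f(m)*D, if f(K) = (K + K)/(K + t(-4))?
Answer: -106380/49 ≈ -2171.0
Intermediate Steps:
t(G) = -⅓ (t(G) = 1/(-3 + 0) = 1/(-3) = -⅓)
m = 18/5 (m = -(-36)/10 = -4*(-9/10) = 18/5 ≈ 3.6000)
f(K) = 2*K/(-⅓ + K) (f(K) = (K + K)/(K - ⅓) = (2*K)/(-⅓ + K) = 2*K/(-⅓ + K))
f(m)*D = (6*(18/5)/(-1 + 3*(18/5)))*(-985) = (6*(18/5)/(-1 + 54/5))*(-985) = (6*(18/5)/(49/5))*(-985) = (6*(18/5)*(5/49))*(-985) = (108/49)*(-985) = -106380/49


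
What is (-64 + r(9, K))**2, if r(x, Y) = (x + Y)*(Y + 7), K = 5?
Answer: 10816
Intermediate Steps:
r(x, Y) = (7 + Y)*(Y + x) (r(x, Y) = (Y + x)*(7 + Y) = (7 + Y)*(Y + x))
(-64 + r(9, K))**2 = (-64 + (5**2 + 7*5 + 7*9 + 5*9))**2 = (-64 + (25 + 35 + 63 + 45))**2 = (-64 + 168)**2 = 104**2 = 10816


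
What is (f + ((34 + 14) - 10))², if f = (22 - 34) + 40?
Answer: 4356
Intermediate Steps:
f = 28 (f = -12 + 40 = 28)
(f + ((34 + 14) - 10))² = (28 + ((34 + 14) - 10))² = (28 + (48 - 10))² = (28 + 38)² = 66² = 4356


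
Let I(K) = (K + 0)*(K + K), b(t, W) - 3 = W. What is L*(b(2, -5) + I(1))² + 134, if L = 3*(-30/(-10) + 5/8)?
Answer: 134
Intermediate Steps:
b(t, W) = 3 + W
I(K) = 2*K² (I(K) = K*(2*K) = 2*K²)
L = 87/8 (L = 3*(-30*(-⅒) + 5*(⅛)) = 3*(3 + 5/8) = 3*(29/8) = 87/8 ≈ 10.875)
L*(b(2, -5) + I(1))² + 134 = 87*((3 - 5) + 2*1²)²/8 + 134 = 87*(-2 + 2*1)²/8 + 134 = 87*(-2 + 2)²/8 + 134 = (87/8)*0² + 134 = (87/8)*0 + 134 = 0 + 134 = 134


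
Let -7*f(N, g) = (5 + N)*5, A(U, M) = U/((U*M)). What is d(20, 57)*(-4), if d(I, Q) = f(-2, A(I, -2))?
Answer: 60/7 ≈ 8.5714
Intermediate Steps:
A(U, M) = 1/M (A(U, M) = U/((M*U)) = U*(1/(M*U)) = 1/M)
f(N, g) = -25/7 - 5*N/7 (f(N, g) = -(5 + N)*5/7 = -(25 + 5*N)/7 = -25/7 - 5*N/7)
d(I, Q) = -15/7 (d(I, Q) = -25/7 - 5/7*(-2) = -25/7 + 10/7 = -15/7)
d(20, 57)*(-4) = -15/7*(-4) = 60/7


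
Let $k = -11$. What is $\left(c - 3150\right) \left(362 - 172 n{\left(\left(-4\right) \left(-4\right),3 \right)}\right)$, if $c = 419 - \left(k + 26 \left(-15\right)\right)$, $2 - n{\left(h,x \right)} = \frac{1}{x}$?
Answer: $- \frac{526580}{3} \approx -1.7553 \cdot 10^{5}$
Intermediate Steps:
$n{\left(h,x \right)} = 2 - \frac{1}{x}$
$c = 820$ ($c = 419 - \left(-11 + 26 \left(-15\right)\right) = 419 - \left(-11 - 390\right) = 419 - -401 = 419 + 401 = 820$)
$\left(c - 3150\right) \left(362 - 172 n{\left(\left(-4\right) \left(-4\right),3 \right)}\right) = \left(820 - 3150\right) \left(362 - 172 \left(2 - \frac{1}{3}\right)\right) = - 2330 \left(362 - 172 \left(2 - \frac{1}{3}\right)\right) = - 2330 \left(362 - \frac{860}{3}\right) = \left(-2330\right) \frac{226}{3} = - \frac{526580}{3}$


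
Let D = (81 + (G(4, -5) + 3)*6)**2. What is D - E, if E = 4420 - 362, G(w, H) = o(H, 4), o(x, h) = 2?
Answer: 8263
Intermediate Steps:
G(w, H) = 2
E = 4058
D = 12321 (D = (81 + (2 + 3)*6)**2 = (81 + 5*6)**2 = (81 + 30)**2 = 111**2 = 12321)
D - E = 12321 - 1*4058 = 12321 - 4058 = 8263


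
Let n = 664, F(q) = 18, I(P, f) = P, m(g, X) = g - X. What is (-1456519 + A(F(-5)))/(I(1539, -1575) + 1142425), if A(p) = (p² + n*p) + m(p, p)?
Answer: -1444243/1143964 ≈ -1.2625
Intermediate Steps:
A(p) = p² + 664*p (A(p) = (p² + 664*p) + (p - p) = (p² + 664*p) + 0 = p² + 664*p)
(-1456519 + A(F(-5)))/(I(1539, -1575) + 1142425) = (-1456519 + 18*(664 + 18))/(1539 + 1142425) = (-1456519 + 18*682)/1143964 = (-1456519 + 12276)*(1/1143964) = -1444243*1/1143964 = -1444243/1143964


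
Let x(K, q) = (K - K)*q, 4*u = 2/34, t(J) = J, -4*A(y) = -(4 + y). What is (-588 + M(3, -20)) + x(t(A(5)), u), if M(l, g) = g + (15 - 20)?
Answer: -613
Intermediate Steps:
A(y) = 1 + y/4 (A(y) = -(-1)*(4 + y)/4 = -(-4 - y)/4 = 1 + y/4)
M(l, g) = -5 + g (M(l, g) = g - 5 = -5 + g)
u = 1/68 (u = (2/34)/4 = (2*(1/34))/4 = (1/4)*(1/17) = 1/68 ≈ 0.014706)
x(K, q) = 0 (x(K, q) = 0*q = 0)
(-588 + M(3, -20)) + x(t(A(5)), u) = (-588 + (-5 - 20)) + 0 = (-588 - 25) + 0 = -613 + 0 = -613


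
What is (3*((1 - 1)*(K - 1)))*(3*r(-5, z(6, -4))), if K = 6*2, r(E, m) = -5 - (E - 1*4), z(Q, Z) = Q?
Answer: 0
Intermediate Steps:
r(E, m) = -1 - E (r(E, m) = -5 - (E - 4) = -5 - (-4 + E) = -5 + (4 - E) = -1 - E)
K = 12
(3*((1 - 1)*(K - 1)))*(3*r(-5, z(6, -4))) = (3*((1 - 1)*(12 - 1)))*(3*(-1 - 1*(-5))) = (3*(0*11))*(3*(-1 + 5)) = (3*0)*(3*4) = 0*12 = 0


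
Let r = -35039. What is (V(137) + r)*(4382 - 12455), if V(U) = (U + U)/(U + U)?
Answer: 282861774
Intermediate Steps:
V(U) = 1 (V(U) = (2*U)/((2*U)) = (2*U)*(1/(2*U)) = 1)
(V(137) + r)*(4382 - 12455) = (1 - 35039)*(4382 - 12455) = -35038*(-8073) = 282861774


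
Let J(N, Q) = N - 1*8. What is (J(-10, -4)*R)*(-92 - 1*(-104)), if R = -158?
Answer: 34128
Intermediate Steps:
J(N, Q) = -8 + N (J(N, Q) = N - 8 = -8 + N)
(J(-10, -4)*R)*(-92 - 1*(-104)) = ((-8 - 10)*(-158))*(-92 - 1*(-104)) = (-18*(-158))*(-92 + 104) = 2844*12 = 34128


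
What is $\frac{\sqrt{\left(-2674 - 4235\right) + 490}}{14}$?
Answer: $\frac{i \sqrt{131}}{2} \approx 5.7228 i$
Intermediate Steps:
$\frac{\sqrt{\left(-2674 - 4235\right) + 490}}{14} = \frac{\sqrt{-6909 + 490}}{14} = \frac{\sqrt{-6419}}{14} = \frac{7 i \sqrt{131}}{14} = \frac{i \sqrt{131}}{2}$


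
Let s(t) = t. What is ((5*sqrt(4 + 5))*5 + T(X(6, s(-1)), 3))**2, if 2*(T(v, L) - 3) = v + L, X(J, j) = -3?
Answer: 6084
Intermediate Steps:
T(v, L) = 3 + L/2 + v/2 (T(v, L) = 3 + (v + L)/2 = 3 + (L + v)/2 = 3 + (L/2 + v/2) = 3 + L/2 + v/2)
((5*sqrt(4 + 5))*5 + T(X(6, s(-1)), 3))**2 = ((5*sqrt(4 + 5))*5 + (3 + (1/2)*3 + (1/2)*(-3)))**2 = ((5*sqrt(9))*5 + (3 + 3/2 - 3/2))**2 = ((5*3)*5 + 3)**2 = (15*5 + 3)**2 = (75 + 3)**2 = 78**2 = 6084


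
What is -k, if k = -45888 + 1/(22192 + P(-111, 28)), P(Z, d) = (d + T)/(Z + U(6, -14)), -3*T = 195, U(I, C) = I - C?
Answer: 92671228901/2019509 ≈ 45888.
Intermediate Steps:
T = -65 (T = -⅓*195 = -65)
P(Z, d) = (-65 + d)/(20 + Z) (P(Z, d) = (d - 65)/(Z + (6 - 1*(-14))) = (-65 + d)/(Z + (6 + 14)) = (-65 + d)/(Z + 20) = (-65 + d)/(20 + Z))
k = -92671228901/2019509 (k = -45888 + 1/(22192 + (-65 + 28)/(20 - 111)) = -45888 + 1/(22192 - 37/(-91)) = -45888 + 1/(22192 - 1/91*(-37)) = -45888 + 1/(22192 + 37/91) = -45888 + 1/(2019509/91) = -45888 + 91/2019509 = -92671228901/2019509 ≈ -45888.)
-k = -1*(-92671228901/2019509) = 92671228901/2019509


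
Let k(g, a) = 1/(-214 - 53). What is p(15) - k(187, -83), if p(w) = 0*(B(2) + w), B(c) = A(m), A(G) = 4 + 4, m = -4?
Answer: 1/267 ≈ 0.0037453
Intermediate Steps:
k(g, a) = -1/267 (k(g, a) = 1/(-267) = -1/267)
A(G) = 8
B(c) = 8
p(w) = 0 (p(w) = 0*(8 + w) = 0)
p(15) - k(187, -83) = 0 - 1*(-1/267) = 0 + 1/267 = 1/267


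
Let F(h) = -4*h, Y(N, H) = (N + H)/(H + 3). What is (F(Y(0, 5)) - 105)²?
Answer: 46225/4 ≈ 11556.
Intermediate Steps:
Y(N, H) = (H + N)/(3 + H)
(F(Y(0, 5)) - 105)² = (-4*(5 + 0)/(3 + 5) - 105)² = (-4*5/8 - 105)² = (-5/2 - 105)² = (-215/2)² = 46225/4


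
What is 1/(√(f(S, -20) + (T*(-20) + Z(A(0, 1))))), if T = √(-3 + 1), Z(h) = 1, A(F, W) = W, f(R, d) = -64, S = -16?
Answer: (-63 - 20*I*√2)^(-½) ≈ 0.025202 + 0.11767*I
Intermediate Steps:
T = I*√2 (T = √(-2) = I*√2 ≈ 1.4142*I)
1/(√(f(S, -20) + (T*(-20) + Z(A(0, 1))))) = 1/(√(-64 + ((I*√2)*(-20) + 1))) = 1/(√(-64 + (-20*I*√2 + 1))) = 1/(√(-64 + (1 - 20*I*√2))) = 1/(√(-63 - 20*I*√2)) = (-63 - 20*I*√2)^(-½)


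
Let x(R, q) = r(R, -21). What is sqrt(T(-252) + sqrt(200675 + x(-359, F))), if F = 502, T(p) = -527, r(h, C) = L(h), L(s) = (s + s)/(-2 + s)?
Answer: sqrt(-190247 + 399*sqrt(164273))/19 ≈ 8.8899*I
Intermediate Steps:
L(s) = 2*s/(-2 + s) (L(s) = (2*s)/(-2 + s) = 2*s/(-2 + s))
r(h, C) = 2*h/(-2 + h)
x(R, q) = 2*R/(-2 + R)
sqrt(T(-252) + sqrt(200675 + x(-359, F))) = sqrt(-527 + sqrt(200675 + 2*(-359)/(-2 - 359))) = sqrt(-527 + sqrt(200675 + 2*(-359)/(-361))) = sqrt(-527 + sqrt(200675 + 2*(-359)*(-1/361))) = sqrt(-527 + sqrt(200675 + 718/361)) = sqrt(-527 + sqrt(72444393/361)) = sqrt(-527 + 21*sqrt(164273)/19)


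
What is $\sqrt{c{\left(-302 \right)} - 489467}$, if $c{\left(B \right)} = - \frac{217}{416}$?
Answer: $\frac{i \sqrt{5294080714}}{104} \approx 699.62 i$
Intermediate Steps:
$c{\left(B \right)} = - \frac{217}{416}$ ($c{\left(B \right)} = \left(-217\right) \frac{1}{416} = - \frac{217}{416}$)
$\sqrt{c{\left(-302 \right)} - 489467} = \sqrt{- \frac{217}{416} - 489467} = \sqrt{- \frac{203618489}{416}} = \frac{i \sqrt{5294080714}}{104}$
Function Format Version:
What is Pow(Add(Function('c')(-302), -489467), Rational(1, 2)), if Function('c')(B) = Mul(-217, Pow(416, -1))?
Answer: Mul(Rational(1, 104), I, Pow(5294080714, Rational(1, 2))) ≈ Mul(699.62, I)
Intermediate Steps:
Function('c')(B) = Rational(-217, 416) (Function('c')(B) = Mul(-217, Rational(1, 416)) = Rational(-217, 416))
Pow(Add(Function('c')(-302), -489467), Rational(1, 2)) = Pow(Add(Rational(-217, 416), -489467), Rational(1, 2)) = Pow(Rational(-203618489, 416), Rational(1, 2)) = Mul(Rational(1, 104), I, Pow(5294080714, Rational(1, 2)))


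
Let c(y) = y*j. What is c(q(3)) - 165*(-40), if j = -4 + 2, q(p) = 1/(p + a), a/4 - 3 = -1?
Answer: 72598/11 ≈ 6599.8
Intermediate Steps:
a = 8 (a = 12 + 4*(-1) = 12 - 4 = 8)
q(p) = 1/(8 + p) (q(p) = 1/(p + 8) = 1/(8 + p))
j = -2
c(y) = -2*y (c(y) = y*(-2) = -2*y)
c(q(3)) - 165*(-40) = -2/(8 + 3) - 165*(-40) = -2/11 + 6600 = 72598/11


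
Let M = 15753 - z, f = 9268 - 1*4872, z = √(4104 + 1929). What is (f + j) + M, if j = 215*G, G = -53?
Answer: 8754 - √6033 ≈ 8676.3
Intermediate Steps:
z = √6033 ≈ 77.672
f = 4396 (f = 9268 - 4872 = 4396)
j = -11395 (j = 215*(-53) = -11395)
M = 15753 - √6033 ≈ 15675.
(f + j) + M = (4396 - 11395) + (15753 - √6033) = -6999 + (15753 - √6033) = 8754 - √6033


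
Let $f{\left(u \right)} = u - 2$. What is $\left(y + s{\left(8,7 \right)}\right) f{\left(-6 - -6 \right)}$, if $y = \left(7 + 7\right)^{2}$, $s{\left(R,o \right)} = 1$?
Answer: $-394$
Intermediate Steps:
$f{\left(u \right)} = -2 + u$ ($f{\left(u \right)} = u - 2 = -2 + u$)
$y = 196$ ($y = 14^{2} = 196$)
$\left(y + s{\left(8,7 \right)}\right) f{\left(-6 - -6 \right)} = \left(196 + 1\right) \left(-2 - 0\right) = 197 \left(-2 + \left(-6 + 6\right)\right) = 197 \left(-2 + 0\right) = 197 \left(-2\right) = -394$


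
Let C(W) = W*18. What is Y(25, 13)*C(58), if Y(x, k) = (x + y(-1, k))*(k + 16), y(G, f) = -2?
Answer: 696348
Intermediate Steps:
C(W) = 18*W
Y(x, k) = (-2 + x)*(16 + k) (Y(x, k) = (x - 2)*(k + 16) = (-2 + x)*(16 + k))
Y(25, 13)*C(58) = (-32 - 2*13 + 16*25 + 13*25)*(18*58) = (-32 - 26 + 400 + 325)*1044 = 667*1044 = 696348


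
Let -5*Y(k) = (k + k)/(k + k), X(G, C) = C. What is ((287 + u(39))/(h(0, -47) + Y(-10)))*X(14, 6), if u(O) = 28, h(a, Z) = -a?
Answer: -9450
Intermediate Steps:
Y(k) = -⅕ (Y(k) = -(k + k)/(5*(k + k)) = -2*k/(5*(2*k)) = -2*k*1/(2*k)/5 = -⅕*1 = -⅕)
((287 + u(39))/(h(0, -47) + Y(-10)))*X(14, 6) = ((287 + 28)/(-1*0 - ⅕))*6 = (315/(0 - ⅕))*6 = (315/(-⅕))*6 = (315*(-5))*6 = -1575*6 = -9450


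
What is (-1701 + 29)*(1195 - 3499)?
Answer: 3852288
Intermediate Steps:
(-1701 + 29)*(1195 - 3499) = -1672*(-2304) = 3852288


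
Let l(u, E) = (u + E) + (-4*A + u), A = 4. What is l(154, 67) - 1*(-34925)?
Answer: 35284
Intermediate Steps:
l(u, E) = -16 + E + 2*u (l(u, E) = (u + E) + (-4*4 + u) = (E + u) + (-16 + u) = -16 + E + 2*u)
l(154, 67) - 1*(-34925) = (-16 + 67 + 2*154) - 1*(-34925) = (-16 + 67 + 308) + 34925 = 359 + 34925 = 35284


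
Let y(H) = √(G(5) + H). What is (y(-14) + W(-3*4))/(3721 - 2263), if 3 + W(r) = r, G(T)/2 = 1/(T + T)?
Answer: -5/486 + I*√345/7290 ≈ -0.010288 + 0.0025479*I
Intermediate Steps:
G(T) = 1/T (G(T) = 2/(T + T) = 2/((2*T)) = 2*(1/(2*T)) = 1/T)
W(r) = -3 + r
y(H) = √(⅕ + H) (y(H) = √(1/5 + H) = √(⅕ + H))
(y(-14) + W(-3*4))/(3721 - 2263) = (√(5 + 25*(-14))/5 + (-3 - 3*4))/(3721 - 2263) = (√(5 - 350)/5 + (-3 - 12))/1458 = (√(-345)/5 - 15)*(1/1458) = ((I*√345)/5 - 15)*(1/1458) = (I*√345/5 - 15)*(1/1458) = (-15 + I*√345/5)*(1/1458) = -5/486 + I*√345/7290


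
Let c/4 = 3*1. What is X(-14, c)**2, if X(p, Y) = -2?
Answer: 4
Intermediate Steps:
c = 12 (c = 4*(3*1) = 4*3 = 12)
X(-14, c)**2 = (-2)**2 = 4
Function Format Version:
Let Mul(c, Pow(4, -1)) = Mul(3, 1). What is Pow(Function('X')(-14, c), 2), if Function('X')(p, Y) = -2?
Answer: 4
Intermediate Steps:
c = 12 (c = Mul(4, Mul(3, 1)) = Mul(4, 3) = 12)
Pow(Function('X')(-14, c), 2) = Pow(-2, 2) = 4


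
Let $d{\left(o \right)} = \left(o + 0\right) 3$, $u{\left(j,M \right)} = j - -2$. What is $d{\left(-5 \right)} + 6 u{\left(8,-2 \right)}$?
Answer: $45$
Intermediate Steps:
$u{\left(j,M \right)} = 2 + j$ ($u{\left(j,M \right)} = j + 2 = 2 + j$)
$d{\left(o \right)} = 3 o$ ($d{\left(o \right)} = o 3 = 3 o$)
$d{\left(-5 \right)} + 6 u{\left(8,-2 \right)} = 3 \left(-5\right) + 6 \left(2 + 8\right) = -15 + 6 \cdot 10 = -15 + 60 = 45$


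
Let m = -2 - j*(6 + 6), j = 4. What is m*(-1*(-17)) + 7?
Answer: -843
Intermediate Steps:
m = -50 (m = -2 - 4*(6 + 6) = -2 - 4*12 = -2 - 1*48 = -2 - 48 = -50)
m*(-1*(-17)) + 7 = -(-50)*(-17) + 7 = -50*17 + 7 = -850 + 7 = -843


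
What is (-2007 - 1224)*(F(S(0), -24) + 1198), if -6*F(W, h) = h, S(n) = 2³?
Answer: -3883662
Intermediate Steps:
S(n) = 8
F(W, h) = -h/6
(-2007 - 1224)*(F(S(0), -24) + 1198) = (-2007 - 1224)*(-⅙*(-24) + 1198) = -3231*(4 + 1198) = -3231*1202 = -3883662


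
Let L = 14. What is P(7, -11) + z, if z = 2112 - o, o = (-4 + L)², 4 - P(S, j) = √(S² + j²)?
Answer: 2016 - √170 ≈ 2003.0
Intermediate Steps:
P(S, j) = 4 - √(S² + j²)
o = 100 (o = (-4 + 14)² = 10² = 100)
z = 2012 (z = 2112 - 1*100 = 2112 - 100 = 2012)
P(7, -11) + z = (4 - √(7² + (-11)²)) + 2012 = (4 - √(49 + 121)) + 2012 = (4 - √170) + 2012 = 2016 - √170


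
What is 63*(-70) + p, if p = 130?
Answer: -4280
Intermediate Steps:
63*(-70) + p = 63*(-70) + 130 = -4410 + 130 = -4280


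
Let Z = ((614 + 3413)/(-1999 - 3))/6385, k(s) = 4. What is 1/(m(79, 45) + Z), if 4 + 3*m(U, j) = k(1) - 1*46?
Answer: -38348310/588019501 ≈ -0.065216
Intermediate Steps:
Z = -4027/12782770 (Z = (4027/(-2002))*(1/6385) = (4027*(-1/2002))*(1/6385) = -4027/2002*1/6385 = -4027/12782770 ≈ -0.00031503)
m(U, j) = -46/3 (m(U, j) = -4/3 + (4 - 1*46)/3 = -4/3 + (4 - 46)/3 = -4/3 + (⅓)*(-42) = -4/3 - 14 = -46/3)
1/(m(79, 45) + Z) = 1/(-46/3 - 4027/12782770) = 1/(-588019501/38348310) = -38348310/588019501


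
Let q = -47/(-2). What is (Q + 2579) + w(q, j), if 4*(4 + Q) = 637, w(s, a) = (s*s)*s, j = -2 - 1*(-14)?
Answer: 125697/8 ≈ 15712.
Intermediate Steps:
j = 12 (j = -2 + 14 = 12)
q = 47/2 (q = -47*(-½) = 47/2 ≈ 23.500)
w(s, a) = s³ (w(s, a) = s²*s = s³)
Q = 621/4 (Q = -4 + (¼)*637 = -4 + 637/4 = 621/4 ≈ 155.25)
(Q + 2579) + w(q, j) = (621/4 + 2579) + (47/2)³ = 10937/4 + 103823/8 = 125697/8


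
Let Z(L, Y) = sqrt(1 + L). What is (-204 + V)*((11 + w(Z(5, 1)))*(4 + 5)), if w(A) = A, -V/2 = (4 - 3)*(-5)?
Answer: -19206 - 1746*sqrt(6) ≈ -23483.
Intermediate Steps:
V = 10 (V = -2*(4 - 3)*(-5) = -2*(-5) = 10)
(-204 + V)*((11 + w(Z(5, 1)))*(4 + 5)) = (-204 + 10)*((11 + sqrt(1 + 5))*(4 + 5)) = -194*(11 + sqrt(6))*9 = -194*(99 + 9*sqrt(6)) = -19206 - 1746*sqrt(6)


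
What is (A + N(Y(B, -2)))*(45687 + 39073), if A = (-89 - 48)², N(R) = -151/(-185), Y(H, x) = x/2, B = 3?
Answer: 58864396032/37 ≈ 1.5909e+9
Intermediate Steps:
Y(H, x) = x/2 (Y(H, x) = x*(½) = x/2)
N(R) = 151/185 (N(R) = -151*(-1/185) = 151/185)
A = 18769 (A = (-137)² = 18769)
(A + N(Y(B, -2)))*(45687 + 39073) = (18769 + 151/185)*(45687 + 39073) = (3472416/185)*84760 = 58864396032/37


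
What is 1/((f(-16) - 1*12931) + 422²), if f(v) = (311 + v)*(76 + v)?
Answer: 1/182853 ≈ 5.4689e-6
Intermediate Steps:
f(v) = (76 + v)*(311 + v)
1/((f(-16) - 1*12931) + 422²) = 1/(((23636 + (-16)² + 387*(-16)) - 1*12931) + 422²) = 1/(((23636 + 256 - 6192) - 12931) + 178084) = 1/((17700 - 12931) + 178084) = 1/(4769 + 178084) = 1/182853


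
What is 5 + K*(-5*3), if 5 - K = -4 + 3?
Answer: -85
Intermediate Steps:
K = 6 (K = 5 - (-4 + 3) = 5 - 1*(-1) = 5 + 1 = 6)
5 + K*(-5*3) = 5 + 6*(-5*3) = 5 + 6*(-15) = 5 - 90 = -85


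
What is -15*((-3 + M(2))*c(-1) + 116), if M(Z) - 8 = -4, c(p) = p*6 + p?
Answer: -1635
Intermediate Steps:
c(p) = 7*p (c(p) = 6*p + p = 7*p)
M(Z) = 4 (M(Z) = 8 - 4 = 4)
-15*((-3 + M(2))*c(-1) + 116) = -15*((-3 + 4)*(7*(-1)) + 116) = -15*(1*(-7) + 116) = -15*(-7 + 116) = -15*109 = -1635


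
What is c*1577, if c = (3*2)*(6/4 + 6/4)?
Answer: 28386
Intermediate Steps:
c = 18 (c = 6*(6*(¼) + 6*(¼)) = 6*(3/2 + 3/2) = 6*3 = 18)
c*1577 = 18*1577 = 28386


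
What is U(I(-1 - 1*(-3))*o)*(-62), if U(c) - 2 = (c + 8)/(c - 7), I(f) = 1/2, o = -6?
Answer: -93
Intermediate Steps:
I(f) = ½
U(c) = 2 + (8 + c)/(-7 + c) (U(c) = 2 + (c + 8)/(c - 7) = 2 + (8 + c)/(-7 + c))
U(I(-1 - 1*(-3))*o)*(-62) = (3*(-2 + (½)*(-6))/(-7 + (½)*(-6)))*(-62) = (3*(-2 - 3)/(-7 - 3))*(-62) = (3*(-5)/(-10))*(-62) = (3*(-⅒)*(-5))*(-62) = (3/2)*(-62) = -93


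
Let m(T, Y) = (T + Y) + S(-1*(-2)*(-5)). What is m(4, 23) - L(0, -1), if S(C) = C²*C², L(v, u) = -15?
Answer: 10042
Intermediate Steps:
S(C) = C⁴
m(T, Y) = 10000 + T + Y (m(T, Y) = (T + Y) + (-1*(-2)*(-5))⁴ = (T + Y) + (2*(-5))⁴ = (T + Y) + (-10)⁴ = (T + Y) + 10000 = 10000 + T + Y)
m(4, 23) - L(0, -1) = (10000 + 4 + 23) - 1*(-15) = 10027 + 15 = 10042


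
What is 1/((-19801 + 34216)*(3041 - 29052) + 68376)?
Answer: -1/374880189 ≈ -2.6675e-9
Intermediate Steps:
1/((-19801 + 34216)*(3041 - 29052) + 68376) = 1/(14415*(-26011) + 68376) = 1/(-374948565 + 68376) = 1/(-374880189) = -1/374880189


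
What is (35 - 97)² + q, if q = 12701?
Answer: 16545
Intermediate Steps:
(35 - 97)² + q = (35 - 97)² + 12701 = (-62)² + 12701 = 3844 + 12701 = 16545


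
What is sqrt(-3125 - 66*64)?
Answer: I*sqrt(7349) ≈ 85.726*I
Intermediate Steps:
sqrt(-3125 - 66*64) = sqrt(-3125 - 4224) = sqrt(-7349) = I*sqrt(7349)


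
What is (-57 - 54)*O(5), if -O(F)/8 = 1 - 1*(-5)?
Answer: 5328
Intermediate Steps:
O(F) = -48 (O(F) = -8*(1 - 1*(-5)) = -8*(1 + 5) = -8*6 = -48)
(-57 - 54)*O(5) = (-57 - 54)*(-48) = -111*(-48) = 5328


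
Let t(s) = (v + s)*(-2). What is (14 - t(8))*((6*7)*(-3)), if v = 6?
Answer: -5292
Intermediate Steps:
t(s) = -12 - 2*s (t(s) = (6 + s)*(-2) = -12 - 2*s)
(14 - t(8))*((6*7)*(-3)) = (14 - (-12 - 2*8))*((6*7)*(-3)) = (14 - (-12 - 16))*(42*(-3)) = (14 - 1*(-28))*(-126) = (14 + 28)*(-126) = 42*(-126) = -5292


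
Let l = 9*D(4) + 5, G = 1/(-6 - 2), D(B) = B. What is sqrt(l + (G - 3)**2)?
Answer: 57/8 ≈ 7.1250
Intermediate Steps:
G = -1/8 (G = 1/(-8) = -1/8 ≈ -0.12500)
l = 41 (l = 9*4 + 5 = 36 + 5 = 41)
sqrt(l + (G - 3)**2) = sqrt(41 + (-1/8 - 3)**2) = sqrt(41 + (-25/8)**2) = sqrt(41 + 625/64) = sqrt(3249/64) = 57/8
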